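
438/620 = 219/310=0.71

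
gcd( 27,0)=27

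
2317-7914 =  - 5597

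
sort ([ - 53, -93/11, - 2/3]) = [-53, - 93/11, -2/3]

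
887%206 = 63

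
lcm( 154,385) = 770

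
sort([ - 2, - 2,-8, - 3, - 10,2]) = [  -  10,  -  8,- 3, - 2 , - 2 , 2]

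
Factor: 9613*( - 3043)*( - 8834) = 2^1*  7^1*17^1*179^1*631^1*9613^1 = 258415339406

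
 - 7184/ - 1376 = 449/86 = 5.22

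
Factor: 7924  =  2^2*7^1*283^1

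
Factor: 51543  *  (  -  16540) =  - 852521220 = - 2^2*3^3*5^1*23^1*83^1*827^1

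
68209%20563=6520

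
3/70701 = 1/23567 = 0.00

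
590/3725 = 118/745 = 0.16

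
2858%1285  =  288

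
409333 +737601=1146934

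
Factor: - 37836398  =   - 2^1*18918199^1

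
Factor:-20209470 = -2^1*3^1 * 5^1*673649^1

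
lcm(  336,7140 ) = 28560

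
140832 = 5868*24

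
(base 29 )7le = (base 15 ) 1de0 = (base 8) 14556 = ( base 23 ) c71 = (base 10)6510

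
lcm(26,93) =2418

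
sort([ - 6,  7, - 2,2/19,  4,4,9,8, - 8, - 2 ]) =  [ - 8, - 6, - 2, - 2,2/19, 4,4,7,8,9 ]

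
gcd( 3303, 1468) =367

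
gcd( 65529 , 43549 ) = 1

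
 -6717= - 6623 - 94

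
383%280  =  103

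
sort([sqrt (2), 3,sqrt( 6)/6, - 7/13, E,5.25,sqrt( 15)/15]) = [ - 7/13 , sqrt ( 15)/15, sqrt(6 ) /6, sqrt( 2),E, 3, 5.25 ]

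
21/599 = 21/599  =  0.04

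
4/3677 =4/3677 =0.00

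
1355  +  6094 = 7449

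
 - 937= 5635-6572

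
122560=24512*5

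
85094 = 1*85094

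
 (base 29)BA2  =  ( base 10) 9543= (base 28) c4n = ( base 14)3699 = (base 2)10010101000111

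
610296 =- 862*( - 708 )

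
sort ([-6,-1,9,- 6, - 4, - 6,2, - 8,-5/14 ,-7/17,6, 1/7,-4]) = [ - 8, - 6, - 6,-6, -4,-4, - 1, - 7/17, - 5/14,1/7,2,6,9] 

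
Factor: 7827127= 7^1*11^2*9241^1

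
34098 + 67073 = 101171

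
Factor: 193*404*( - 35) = - 2729020 = - 2^2*5^1*7^1*101^1 * 193^1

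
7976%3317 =1342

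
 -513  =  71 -584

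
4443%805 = 418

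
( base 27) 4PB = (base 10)3602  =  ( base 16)E12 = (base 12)2102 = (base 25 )5J2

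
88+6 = 94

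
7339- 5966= 1373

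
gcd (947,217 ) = 1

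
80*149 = 11920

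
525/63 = 25/3 = 8.33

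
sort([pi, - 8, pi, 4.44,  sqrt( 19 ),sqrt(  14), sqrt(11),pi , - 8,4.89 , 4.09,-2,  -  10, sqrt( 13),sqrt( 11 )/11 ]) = [ - 10, - 8 , - 8, - 2,sqrt( 11)/11, pi, pi, pi,sqrt(11), sqrt( 13), sqrt(14 ),4.09, sqrt(19 ), 4.44,4.89 ]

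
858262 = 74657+783605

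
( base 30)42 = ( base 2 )1111010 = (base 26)4I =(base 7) 233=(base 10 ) 122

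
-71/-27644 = 71/27644 = 0.00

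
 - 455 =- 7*65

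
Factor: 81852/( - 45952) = - 2^( - 5 ) * 3^1*19^1 = - 57/32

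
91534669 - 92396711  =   -862042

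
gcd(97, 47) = 1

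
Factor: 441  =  3^2*7^2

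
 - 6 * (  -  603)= 3618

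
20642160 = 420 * 49148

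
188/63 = 188/63  =  2.98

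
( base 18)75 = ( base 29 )4f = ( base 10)131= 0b10000011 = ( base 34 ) 3t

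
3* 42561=127683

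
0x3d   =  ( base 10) 61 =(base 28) 25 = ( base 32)1t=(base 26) 29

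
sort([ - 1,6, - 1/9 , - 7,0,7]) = [- 7, - 1, - 1/9, 0,  6 , 7]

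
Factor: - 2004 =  - 2^2*3^1 *167^1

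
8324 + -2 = 8322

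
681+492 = 1173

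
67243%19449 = 8896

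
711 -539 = 172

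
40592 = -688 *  ( - 59 ) 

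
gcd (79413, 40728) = 3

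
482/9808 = 241/4904 = 0.05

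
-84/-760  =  21/190 = 0.11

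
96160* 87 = 8365920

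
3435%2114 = 1321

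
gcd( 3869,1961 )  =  53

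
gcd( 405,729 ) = 81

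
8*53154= 425232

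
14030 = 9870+4160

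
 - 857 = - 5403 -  - 4546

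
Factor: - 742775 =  - 5^2*11^1*37^1*73^1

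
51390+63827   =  115217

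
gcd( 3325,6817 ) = 1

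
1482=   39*38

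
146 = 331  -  185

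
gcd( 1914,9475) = 1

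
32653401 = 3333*9797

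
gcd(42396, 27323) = 1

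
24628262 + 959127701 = 983755963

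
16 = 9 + 7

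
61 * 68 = 4148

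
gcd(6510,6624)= 6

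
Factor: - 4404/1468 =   -  3  =  - 3^1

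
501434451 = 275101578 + 226332873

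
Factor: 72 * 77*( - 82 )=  - 2^4 *3^2*7^1*11^1*41^1 = - 454608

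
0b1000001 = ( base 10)65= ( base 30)25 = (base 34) 1v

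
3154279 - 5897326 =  - 2743047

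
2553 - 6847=- 4294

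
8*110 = 880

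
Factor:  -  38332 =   -  2^2*7^1*37^2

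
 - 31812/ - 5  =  31812/5  =  6362.40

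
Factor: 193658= 2^1*37^1*2617^1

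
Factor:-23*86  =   - 1978= - 2^1*23^1*43^1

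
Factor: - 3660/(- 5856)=5/8 = 2^( -3 ) * 5^1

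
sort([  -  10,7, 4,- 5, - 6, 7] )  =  [ - 10,  -  6,  -  5,4, 7,7 ]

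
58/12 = 4 + 5/6 = 4.83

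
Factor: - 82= - 2^1*41^1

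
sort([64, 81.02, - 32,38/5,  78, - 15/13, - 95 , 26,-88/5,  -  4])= [ - 95, - 32, - 88/5, - 4,  -  15/13,  38/5, 26, 64, 78,  81.02 ] 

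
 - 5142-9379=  - 14521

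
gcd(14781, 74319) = 3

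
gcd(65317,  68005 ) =7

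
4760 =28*170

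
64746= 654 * 99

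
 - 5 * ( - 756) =3780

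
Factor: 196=2^2 *7^2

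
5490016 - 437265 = 5052751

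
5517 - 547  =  4970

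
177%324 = 177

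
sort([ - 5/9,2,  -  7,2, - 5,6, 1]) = [ - 7, - 5,  -  5/9, 1,2, 2,6]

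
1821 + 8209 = 10030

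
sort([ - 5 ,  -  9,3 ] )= [ - 9, -5, 3]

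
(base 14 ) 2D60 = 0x1FB8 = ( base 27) b3k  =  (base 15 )2615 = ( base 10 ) 8120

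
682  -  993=  -  311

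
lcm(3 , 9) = 9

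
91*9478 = 862498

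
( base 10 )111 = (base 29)3o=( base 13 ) 87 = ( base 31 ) 3i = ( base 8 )157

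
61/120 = 61/120 = 0.51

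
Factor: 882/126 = 7=7^1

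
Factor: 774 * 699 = 2^1*3^3 * 43^1*233^1 = 541026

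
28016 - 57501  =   - 29485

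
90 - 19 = 71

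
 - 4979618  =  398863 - 5378481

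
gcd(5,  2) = 1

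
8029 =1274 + 6755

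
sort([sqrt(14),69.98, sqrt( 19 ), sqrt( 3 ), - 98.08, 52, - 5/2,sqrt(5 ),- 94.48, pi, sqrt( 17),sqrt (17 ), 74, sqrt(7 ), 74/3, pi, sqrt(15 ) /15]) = [-98.08, - 94.48, -5/2,  sqrt( 15 ) /15,sqrt(3),sqrt( 5 ),sqrt( 7) , pi, pi,  sqrt( 14), sqrt( 17),  sqrt( 17), sqrt( 19), 74/3,52, 69.98,  74 ] 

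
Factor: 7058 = 2^1*3529^1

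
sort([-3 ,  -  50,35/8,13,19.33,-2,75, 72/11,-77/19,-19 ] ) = [ - 50, - 19, - 77/19,  -  3,-2,35/8,72/11,13,19.33 , 75]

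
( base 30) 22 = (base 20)32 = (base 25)2c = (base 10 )62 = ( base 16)3e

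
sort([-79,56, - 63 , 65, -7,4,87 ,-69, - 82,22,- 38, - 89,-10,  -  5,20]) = [ - 89, - 82, - 79 , - 69 , - 63, - 38, - 10, - 7,- 5, 4, 20, 22,56,65, 87 ] 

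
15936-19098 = -3162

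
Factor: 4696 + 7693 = 13^1* 953^1 = 12389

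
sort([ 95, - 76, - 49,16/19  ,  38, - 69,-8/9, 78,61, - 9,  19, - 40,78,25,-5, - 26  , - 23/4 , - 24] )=[ - 76, - 69,-49, - 40, - 26, - 24,  -  9, - 23/4, - 5, - 8/9,16/19, 19,25,  38,61,78, 78, 95]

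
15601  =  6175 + 9426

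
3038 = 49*62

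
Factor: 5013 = 3^2* 557^1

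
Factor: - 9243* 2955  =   - 27313065 = - 3^3*5^1*13^1 * 79^1 *197^1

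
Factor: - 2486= -2^1*11^1*113^1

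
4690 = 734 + 3956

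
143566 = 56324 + 87242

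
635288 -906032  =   - 270744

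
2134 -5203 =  - 3069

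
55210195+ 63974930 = 119185125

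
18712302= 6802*2751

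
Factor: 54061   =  7^1*7723^1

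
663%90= 33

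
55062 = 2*27531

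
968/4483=968/4483 = 0.22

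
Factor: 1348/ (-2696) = - 1/2= - 2^ (- 1)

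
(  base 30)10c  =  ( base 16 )390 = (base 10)912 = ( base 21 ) 219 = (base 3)1020210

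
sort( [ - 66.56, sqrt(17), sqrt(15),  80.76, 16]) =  [ - 66.56, sqrt( 15), sqrt( 17 ), 16,80.76]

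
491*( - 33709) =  - 16551119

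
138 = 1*138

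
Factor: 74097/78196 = 2^( - 2)*3^2 * 113^( - 1)*173^ ( - 1 )*8233^1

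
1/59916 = 1/59916 = 0.00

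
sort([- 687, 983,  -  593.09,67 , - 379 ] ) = [ - 687,-593.09, - 379, 67,983]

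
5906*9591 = 56644446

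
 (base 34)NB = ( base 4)30121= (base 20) 1JD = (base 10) 793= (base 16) 319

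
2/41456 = 1/20728 = 0.00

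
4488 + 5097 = 9585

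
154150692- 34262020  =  119888672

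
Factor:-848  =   - 2^4*53^1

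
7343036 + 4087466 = 11430502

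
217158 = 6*36193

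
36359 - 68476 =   -  32117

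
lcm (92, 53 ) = 4876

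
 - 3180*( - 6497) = 20660460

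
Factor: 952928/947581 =2^5*67^(- 1 )*97^1*307^1*14143^ ( - 1)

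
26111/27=967+2/27 = 967.07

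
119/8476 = 119/8476 = 0.01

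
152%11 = 9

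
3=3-0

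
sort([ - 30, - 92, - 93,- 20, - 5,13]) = [  -  93, - 92, - 30,-20, -5, 13 ]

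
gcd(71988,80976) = 84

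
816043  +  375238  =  1191281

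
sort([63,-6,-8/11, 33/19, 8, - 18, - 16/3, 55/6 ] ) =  [ - 18,-6, - 16/3 ,  -  8/11,33/19 , 8,  55/6, 63] 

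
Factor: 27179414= 2^1 *397^1*34231^1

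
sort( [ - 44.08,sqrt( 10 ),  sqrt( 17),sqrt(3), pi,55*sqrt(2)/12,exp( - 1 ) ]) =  [-44.08,exp (  -  1) , sqrt( 3),  pi,sqrt( 10),sqrt( 17),55 * sqrt( 2)/12 ]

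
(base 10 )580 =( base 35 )gk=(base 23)125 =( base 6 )2404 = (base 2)1001000100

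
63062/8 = 7882 + 3/4 = 7882.75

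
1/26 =1/26=0.04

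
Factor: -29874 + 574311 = 3^2* 60493^1 = 544437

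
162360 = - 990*(-164)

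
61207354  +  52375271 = 113582625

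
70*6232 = 436240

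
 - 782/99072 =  - 1+49145/49536 = - 0.01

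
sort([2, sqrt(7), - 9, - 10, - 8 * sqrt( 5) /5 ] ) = [ - 10, - 9, - 8*sqrt( 5 ) /5,  2,sqrt(7 ) ] 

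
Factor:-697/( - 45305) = 5^( - 1 ) * 13^(- 1)  =  1/65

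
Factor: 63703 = 63703^1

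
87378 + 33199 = 120577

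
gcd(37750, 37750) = 37750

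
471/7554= 157/2518 = 0.06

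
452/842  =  226/421 = 0.54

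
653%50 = 3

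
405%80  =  5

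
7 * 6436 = 45052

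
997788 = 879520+118268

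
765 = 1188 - 423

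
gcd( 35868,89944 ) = 4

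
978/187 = 5+43/187 = 5.23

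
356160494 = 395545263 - 39384769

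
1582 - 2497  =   - 915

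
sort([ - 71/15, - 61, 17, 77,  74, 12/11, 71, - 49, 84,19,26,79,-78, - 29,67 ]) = [ - 78, - 61, - 49, - 29, - 71/15, 12/11, 17,19, 26,67, 71, 74, 77, 79,84]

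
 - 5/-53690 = 1/10738 = 0.00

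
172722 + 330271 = 502993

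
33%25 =8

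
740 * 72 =53280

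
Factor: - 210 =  - 2^1*3^1*5^1 *7^1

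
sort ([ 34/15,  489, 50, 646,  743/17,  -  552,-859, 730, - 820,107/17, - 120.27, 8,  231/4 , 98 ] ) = [ - 859, - 820,-552 , - 120.27, 34/15, 107/17, 8 , 743/17, 50,231/4, 98, 489,646,730]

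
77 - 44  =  33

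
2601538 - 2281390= 320148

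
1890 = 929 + 961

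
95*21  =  1995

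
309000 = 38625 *8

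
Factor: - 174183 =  - 3^1*58061^1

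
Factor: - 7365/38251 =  - 3^1 * 5^1*29^(  -  1)*491^1 * 1319^(-1 ) 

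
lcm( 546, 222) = 20202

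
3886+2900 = 6786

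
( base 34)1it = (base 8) 3405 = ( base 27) 2CF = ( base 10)1797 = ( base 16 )705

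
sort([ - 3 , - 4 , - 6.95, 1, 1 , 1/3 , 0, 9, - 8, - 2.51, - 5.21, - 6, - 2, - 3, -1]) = [ - 8, - 6.95, - 6, - 5.21, - 4, - 3, - 3, - 2.51, - 2, - 1, 0,1/3, 1, 1, 9]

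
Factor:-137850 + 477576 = 2^1* 3^1*41^1*1381^1 =339726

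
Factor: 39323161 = 47^1*836663^1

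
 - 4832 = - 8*604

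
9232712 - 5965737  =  3266975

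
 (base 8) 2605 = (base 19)3h7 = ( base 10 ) 1413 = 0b10110000101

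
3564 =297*12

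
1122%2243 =1122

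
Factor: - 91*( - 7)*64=40768= 2^6 * 7^2 * 13^1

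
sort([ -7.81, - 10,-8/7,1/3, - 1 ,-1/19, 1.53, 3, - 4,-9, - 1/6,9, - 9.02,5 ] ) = [ - 10, - 9.02, - 9,-7.81,-4, - 8/7,- 1,-1/6,- 1/19,1/3, 1.53,3,5 , 9 ]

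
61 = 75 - 14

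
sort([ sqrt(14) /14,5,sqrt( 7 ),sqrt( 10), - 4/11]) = [  -  4/11,sqrt (14)/14,sqrt( 7) , sqrt( 10) , 5] 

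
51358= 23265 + 28093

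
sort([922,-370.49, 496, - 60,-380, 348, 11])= [-380, - 370.49,- 60,11,348, 496,922 ]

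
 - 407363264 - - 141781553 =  - 265581711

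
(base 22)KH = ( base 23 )JK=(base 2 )111001001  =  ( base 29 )fm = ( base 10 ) 457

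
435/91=435/91 = 4.78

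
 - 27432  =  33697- 61129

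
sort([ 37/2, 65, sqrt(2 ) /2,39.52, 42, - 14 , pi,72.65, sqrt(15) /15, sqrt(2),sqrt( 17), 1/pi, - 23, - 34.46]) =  [ - 34.46, - 23,-14,sqrt(15 ) /15 , 1/pi,  sqrt(2 ) /2, sqrt(2 ) , pi,sqrt(17 ),37/2, 39.52, 42,  65, 72.65] 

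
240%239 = 1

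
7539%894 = 387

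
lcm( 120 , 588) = 5880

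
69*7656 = 528264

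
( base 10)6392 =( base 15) 1D62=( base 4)1203320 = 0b1100011111000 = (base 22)D4C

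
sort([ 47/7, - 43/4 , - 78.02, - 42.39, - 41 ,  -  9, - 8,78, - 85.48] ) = [ - 85.48, - 78.02,-42.39, - 41,- 43/4, - 9, - 8,47/7,78] 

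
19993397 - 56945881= - 36952484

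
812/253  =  812/253 = 3.21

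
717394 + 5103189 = 5820583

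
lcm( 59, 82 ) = 4838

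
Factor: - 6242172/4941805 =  - 2^2* 3^1*5^( -1)*11^( - 1)*19^( - 1)*571^1*911^1 * 4729^( - 1)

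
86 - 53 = 33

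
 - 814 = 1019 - 1833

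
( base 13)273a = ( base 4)1113322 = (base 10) 5626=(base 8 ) 12772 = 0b1010111111010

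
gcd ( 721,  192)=1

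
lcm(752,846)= 6768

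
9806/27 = 363 + 5/27 =363.19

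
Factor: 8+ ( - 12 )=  -2^2 = - 4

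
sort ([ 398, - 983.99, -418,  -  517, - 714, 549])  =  [ - 983.99, - 714,-517, - 418,  398, 549 ]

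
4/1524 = 1/381 = 0.00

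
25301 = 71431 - 46130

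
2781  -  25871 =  - 23090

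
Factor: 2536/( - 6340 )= - 2^1 * 5^( - 1) = - 2/5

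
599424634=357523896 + 241900738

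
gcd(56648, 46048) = 8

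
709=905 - 196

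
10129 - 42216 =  - 32087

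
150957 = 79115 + 71842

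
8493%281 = 63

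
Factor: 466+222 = 2^4*43^1 = 688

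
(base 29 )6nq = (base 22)BIJ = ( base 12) 33A3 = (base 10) 5739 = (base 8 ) 13153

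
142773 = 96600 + 46173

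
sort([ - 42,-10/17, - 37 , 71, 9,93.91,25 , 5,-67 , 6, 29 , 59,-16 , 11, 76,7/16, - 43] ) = [ -67,- 43, - 42,-37, - 16 , - 10/17, 7/16, 5,6, 9,11, 25, 29, 59, 71, 76 , 93.91 ]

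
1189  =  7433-6244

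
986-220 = 766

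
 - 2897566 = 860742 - 3758308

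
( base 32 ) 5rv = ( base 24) aaf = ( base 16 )177F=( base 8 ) 13577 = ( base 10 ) 6015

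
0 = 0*3958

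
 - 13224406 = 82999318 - 96223724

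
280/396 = 70/99 = 0.71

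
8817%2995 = 2827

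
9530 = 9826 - 296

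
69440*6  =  416640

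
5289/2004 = 2 + 427/668=2.64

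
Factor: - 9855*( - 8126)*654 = 2^2 * 3^4*5^1*17^1*73^1*109^1*239^1 = 52373451420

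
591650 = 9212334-8620684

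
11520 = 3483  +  8037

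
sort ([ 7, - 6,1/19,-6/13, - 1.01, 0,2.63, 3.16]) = [ - 6, - 1.01, -6/13,0,1/19,2.63, 3.16,7 ]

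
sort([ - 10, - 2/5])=[-10,-2/5 ] 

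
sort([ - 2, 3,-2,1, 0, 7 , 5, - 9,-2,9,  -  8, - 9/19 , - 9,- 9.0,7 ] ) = [- 9, - 9,-9.0, - 8, - 2, - 2,-2, - 9/19 , 0,  1, 3,5, 7,7, 9]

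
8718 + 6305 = 15023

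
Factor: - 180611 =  - 179^1 * 1009^1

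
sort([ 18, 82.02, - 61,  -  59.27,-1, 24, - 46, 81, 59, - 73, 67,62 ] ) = [ - 73, - 61, - 59.27 , - 46, - 1, 18, 24, 59, 62,67,81,82.02] 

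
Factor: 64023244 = 2^2*16005811^1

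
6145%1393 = 573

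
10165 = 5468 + 4697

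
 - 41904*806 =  - 33774624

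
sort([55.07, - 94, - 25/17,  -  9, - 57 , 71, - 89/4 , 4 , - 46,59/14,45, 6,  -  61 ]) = [-94,-61, - 57,-46 ,-89/4, - 9,-25/17 , 4 , 59/14, 6,  45, 55.07,71 ] 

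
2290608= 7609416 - 5318808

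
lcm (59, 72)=4248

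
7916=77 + 7839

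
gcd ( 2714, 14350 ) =2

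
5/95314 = 5/95314 = 0.00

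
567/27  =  21= 21.00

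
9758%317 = 248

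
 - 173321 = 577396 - 750717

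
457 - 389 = 68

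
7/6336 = 7/6336 = 0.00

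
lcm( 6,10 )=30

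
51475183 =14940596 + 36534587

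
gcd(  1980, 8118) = 198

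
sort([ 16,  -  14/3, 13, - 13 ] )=[ - 13, - 14/3 , 13,  16]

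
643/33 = 19 + 16/33 =19.48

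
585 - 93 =492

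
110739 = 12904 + 97835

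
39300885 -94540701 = - 55239816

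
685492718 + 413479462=1098972180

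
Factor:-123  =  -3^1*41^1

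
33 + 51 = 84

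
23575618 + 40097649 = 63673267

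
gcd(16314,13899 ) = 3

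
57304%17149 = 5857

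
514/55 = 514/55 = 9.35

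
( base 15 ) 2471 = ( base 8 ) 17114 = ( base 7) 31420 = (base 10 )7756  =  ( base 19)1294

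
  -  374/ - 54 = 187/27 = 6.93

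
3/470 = 3/470=0.01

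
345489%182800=162689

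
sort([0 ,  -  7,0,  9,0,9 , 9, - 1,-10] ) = [ - 10,-7,  -  1,0,0,0,9,9, 9] 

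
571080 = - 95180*(-6 ) 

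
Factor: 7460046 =2^1*3^3*11^1*19^1*661^1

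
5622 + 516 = 6138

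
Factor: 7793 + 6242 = 14035 = 5^1*7^1*401^1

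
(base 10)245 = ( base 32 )7l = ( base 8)365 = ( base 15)115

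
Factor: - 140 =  - 2^2*  5^1*7^1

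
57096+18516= 75612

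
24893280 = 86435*288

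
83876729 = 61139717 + 22737012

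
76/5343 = 76/5343= 0.01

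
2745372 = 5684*483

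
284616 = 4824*59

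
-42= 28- 70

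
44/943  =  44/943 = 0.05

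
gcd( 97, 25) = 1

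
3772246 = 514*7339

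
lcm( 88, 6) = 264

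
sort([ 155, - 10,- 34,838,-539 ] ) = [-539, - 34, - 10,155,838 ]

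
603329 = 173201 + 430128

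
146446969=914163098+  -  767716129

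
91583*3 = 274749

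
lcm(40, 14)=280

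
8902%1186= 600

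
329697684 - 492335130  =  -162637446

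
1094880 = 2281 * 480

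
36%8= 4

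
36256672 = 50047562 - 13790890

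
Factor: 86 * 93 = 2^1*3^1 * 31^1*43^1=7998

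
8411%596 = 67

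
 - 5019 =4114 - 9133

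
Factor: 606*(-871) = -2^1*3^1*13^1* 67^1*101^1 = - 527826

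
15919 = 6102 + 9817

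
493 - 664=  - 171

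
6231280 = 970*6424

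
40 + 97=137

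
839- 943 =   -  104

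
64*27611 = 1767104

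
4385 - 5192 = -807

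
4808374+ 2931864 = 7740238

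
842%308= 226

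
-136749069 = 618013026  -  754762095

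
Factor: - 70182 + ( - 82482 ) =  - 152664 =- 2^3*3^1*6361^1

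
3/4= 3/4 = 0.75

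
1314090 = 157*8370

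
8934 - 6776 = 2158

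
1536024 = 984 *1561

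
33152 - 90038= - 56886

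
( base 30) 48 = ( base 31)44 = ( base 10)128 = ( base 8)200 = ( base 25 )53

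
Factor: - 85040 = -2^4*5^1 *1063^1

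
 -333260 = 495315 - 828575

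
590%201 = 188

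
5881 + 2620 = 8501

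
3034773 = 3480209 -445436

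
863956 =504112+359844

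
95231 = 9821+85410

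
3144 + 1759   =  4903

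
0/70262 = 0 =0.00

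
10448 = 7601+2847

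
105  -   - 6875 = 6980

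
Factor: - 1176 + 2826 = 2^1*3^1  *5^2 * 11^1=1650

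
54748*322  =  17628856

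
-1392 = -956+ - 436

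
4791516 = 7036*681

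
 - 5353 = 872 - 6225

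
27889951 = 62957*443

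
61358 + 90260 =151618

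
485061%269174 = 215887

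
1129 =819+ 310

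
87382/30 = 2912 + 11/15 = 2912.73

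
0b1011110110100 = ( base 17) 13gg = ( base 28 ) 7KK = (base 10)6068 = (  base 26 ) 8pa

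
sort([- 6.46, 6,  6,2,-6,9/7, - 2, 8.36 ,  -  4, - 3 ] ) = [ - 6.46, - 6,- 4, - 3, - 2,9/7, 2, 6, 6,8.36]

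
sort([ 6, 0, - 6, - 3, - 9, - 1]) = [ - 9, - 6, - 3 , - 1, 0 , 6] 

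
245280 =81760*3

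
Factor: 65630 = 2^1 * 5^1*6563^1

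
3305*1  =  3305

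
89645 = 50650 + 38995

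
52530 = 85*618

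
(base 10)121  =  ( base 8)171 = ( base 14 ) 89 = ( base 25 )4L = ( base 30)41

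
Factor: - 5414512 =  - 2^4*338407^1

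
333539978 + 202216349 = 535756327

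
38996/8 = 4874 + 1/2=4874.50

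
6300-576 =5724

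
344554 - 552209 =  - 207655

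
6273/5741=6273/5741=1.09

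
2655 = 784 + 1871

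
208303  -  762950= - 554647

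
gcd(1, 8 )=1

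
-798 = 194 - 992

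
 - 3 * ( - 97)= 291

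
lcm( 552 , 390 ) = 35880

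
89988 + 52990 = 142978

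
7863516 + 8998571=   16862087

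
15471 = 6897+8574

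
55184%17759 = 1907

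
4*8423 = 33692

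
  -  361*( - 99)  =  35739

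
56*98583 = 5520648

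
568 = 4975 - 4407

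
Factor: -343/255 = - 3^( - 1)*5^( -1)*7^3*17^( - 1) 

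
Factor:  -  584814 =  - 2^1 *3^1*29^1 * 3361^1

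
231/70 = 33/10 = 3.30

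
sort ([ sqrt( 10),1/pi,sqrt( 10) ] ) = [ 1/pi, sqrt( 10), sqrt( 10)] 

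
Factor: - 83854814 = -2^1*31^1*113^1*11969^1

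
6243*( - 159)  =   - 992637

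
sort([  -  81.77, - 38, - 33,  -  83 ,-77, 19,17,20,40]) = [ - 83, - 81.77,-77, - 38, - 33,17,19, 20,40]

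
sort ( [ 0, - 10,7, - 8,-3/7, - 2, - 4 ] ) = [ - 10, - 8, - 4, - 2, - 3/7, 0, 7]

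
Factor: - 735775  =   - 5^2*19^1 * 1549^1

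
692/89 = 692/89 = 7.78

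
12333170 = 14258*865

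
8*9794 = 78352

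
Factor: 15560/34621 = 2^3*5^1*89^( - 1)=40/89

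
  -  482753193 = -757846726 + 275093533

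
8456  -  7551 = 905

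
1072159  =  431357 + 640802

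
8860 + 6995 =15855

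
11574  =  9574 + 2000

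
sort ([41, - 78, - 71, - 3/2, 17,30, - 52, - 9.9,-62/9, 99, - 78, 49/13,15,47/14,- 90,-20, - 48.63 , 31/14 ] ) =[ - 90, - 78, -78,  -  71, - 52, - 48.63, - 20, - 9.9, - 62/9, - 3/2,31/14,47/14,49/13,15,17,30, 41, 99 ] 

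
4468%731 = 82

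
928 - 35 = 893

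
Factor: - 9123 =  - 3^1*3041^1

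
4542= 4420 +122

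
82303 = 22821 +59482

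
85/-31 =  - 85/31 =- 2.74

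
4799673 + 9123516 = 13923189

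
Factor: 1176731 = 307^1*3833^1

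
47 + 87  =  134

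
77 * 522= 40194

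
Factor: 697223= 73^1*9551^1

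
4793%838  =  603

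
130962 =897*146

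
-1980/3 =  -660 = - 660.00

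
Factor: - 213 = -3^1*71^1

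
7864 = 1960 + 5904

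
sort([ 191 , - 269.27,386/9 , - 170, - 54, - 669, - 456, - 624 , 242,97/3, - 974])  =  [ - 974,-669,  -  624, - 456, - 269.27, - 170, - 54,97/3,386/9, 191,242]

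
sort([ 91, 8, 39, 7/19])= [ 7/19, 8, 39 , 91] 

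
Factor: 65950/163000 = 2^(-2 )*5^( - 1)*163^( - 1)*1319^1  =  1319/3260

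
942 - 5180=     -  4238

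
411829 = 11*37439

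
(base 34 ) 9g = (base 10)322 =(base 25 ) cm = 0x142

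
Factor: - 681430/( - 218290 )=263^ ( - 1)*821^1 = 821/263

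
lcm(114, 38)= 114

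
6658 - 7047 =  - 389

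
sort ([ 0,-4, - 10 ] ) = [ - 10, -4, 0 ] 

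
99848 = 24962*4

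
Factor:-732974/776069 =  - 2^1 * 7^ ( - 1)*11^1*29^( - 1)*3823^ ( - 1)*33317^1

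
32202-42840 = -10638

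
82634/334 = 41317/167=247.41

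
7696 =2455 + 5241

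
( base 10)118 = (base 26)4E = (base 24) 4m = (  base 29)42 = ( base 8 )166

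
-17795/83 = -215+50/83= -214.40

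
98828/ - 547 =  - 181 + 179/547 = -180.67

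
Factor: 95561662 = 2^1*7^2*367^1*2657^1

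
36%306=36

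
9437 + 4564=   14001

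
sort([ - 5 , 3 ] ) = [ - 5 , 3]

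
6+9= 15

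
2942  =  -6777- -9719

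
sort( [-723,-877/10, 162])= [ - 723 ,  -  877/10,  162 ] 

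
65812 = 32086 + 33726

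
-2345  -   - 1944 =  - 401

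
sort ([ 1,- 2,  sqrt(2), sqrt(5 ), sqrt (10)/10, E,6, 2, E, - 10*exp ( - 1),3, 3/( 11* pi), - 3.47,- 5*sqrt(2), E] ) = [ - 5*sqrt( 2),-10 *exp( - 1), - 3.47,-2, 3/ (11*pi ) , sqrt(10)/10,1,  sqrt( 2), 2,sqrt( 5), E,E, E, 3, 6] 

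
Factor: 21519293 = 21519293^1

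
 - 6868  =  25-6893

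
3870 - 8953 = - 5083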